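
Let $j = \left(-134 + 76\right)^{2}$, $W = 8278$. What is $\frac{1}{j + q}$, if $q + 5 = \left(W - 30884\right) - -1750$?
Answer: $- \frac{1}{17497} \approx -5.7153 \cdot 10^{-5}$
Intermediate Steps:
$j = 3364$ ($j = \left(-58\right)^{2} = 3364$)
$q = -20861$ ($q = -5 + \left(\left(8278 - 30884\right) - -1750\right) = -5 + \left(-22606 + \left(1806 - 56\right)\right) = -5 + \left(-22606 + 1750\right) = -5 - 20856 = -20861$)
$\frac{1}{j + q} = \frac{1}{3364 - 20861} = \frac{1}{-17497} = - \frac{1}{17497}$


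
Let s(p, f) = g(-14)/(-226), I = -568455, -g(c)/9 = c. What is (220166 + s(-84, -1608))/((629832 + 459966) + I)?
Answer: 24878695/58911759 ≈ 0.42230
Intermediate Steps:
g(c) = -9*c
s(p, f) = -63/113 (s(p, f) = -9*(-14)/(-226) = 126*(-1/226) = -63/113)
(220166 + s(-84, -1608))/((629832 + 459966) + I) = (220166 - 63/113)/((629832 + 459966) - 568455) = 24878695/(113*(1089798 - 568455)) = (24878695/113)/521343 = (24878695/113)*(1/521343) = 24878695/58911759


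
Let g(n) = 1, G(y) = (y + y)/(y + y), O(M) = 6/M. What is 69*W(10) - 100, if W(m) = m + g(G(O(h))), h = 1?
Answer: 659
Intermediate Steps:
G(y) = 1 (G(y) = (2*y)/((2*y)) = (2*y)*(1/(2*y)) = 1)
W(m) = 1 + m (W(m) = m + 1 = 1 + m)
69*W(10) - 100 = 69*(1 + 10) - 100 = 69*11 - 100 = 759 - 100 = 659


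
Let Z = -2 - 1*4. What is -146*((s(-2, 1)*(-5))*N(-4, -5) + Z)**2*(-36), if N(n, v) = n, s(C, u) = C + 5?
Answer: 15326496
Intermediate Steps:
s(C, u) = 5 + C
Z = -6 (Z = -2 - 4 = -6)
-146*((s(-2, 1)*(-5))*N(-4, -5) + Z)**2*(-36) = -146*(((5 - 2)*(-5))*(-4) - 6)**2*(-36) = -146*((3*(-5))*(-4) - 6)**2*(-36) = -146*(-15*(-4) - 6)**2*(-36) = -146*(60 - 6)**2*(-36) = -146*54**2*(-36) = -146*2916*(-36) = -425736*(-36) = 15326496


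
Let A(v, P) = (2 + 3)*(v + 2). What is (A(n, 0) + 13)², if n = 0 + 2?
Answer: 1089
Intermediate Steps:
n = 2
A(v, P) = 10 + 5*v (A(v, P) = 5*(2 + v) = 10 + 5*v)
(A(n, 0) + 13)² = ((10 + 5*2) + 13)² = ((10 + 10) + 13)² = (20 + 13)² = 33² = 1089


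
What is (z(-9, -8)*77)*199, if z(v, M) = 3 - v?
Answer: 183876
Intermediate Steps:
(z(-9, -8)*77)*199 = ((3 - 1*(-9))*77)*199 = ((3 + 9)*77)*199 = (12*77)*199 = 924*199 = 183876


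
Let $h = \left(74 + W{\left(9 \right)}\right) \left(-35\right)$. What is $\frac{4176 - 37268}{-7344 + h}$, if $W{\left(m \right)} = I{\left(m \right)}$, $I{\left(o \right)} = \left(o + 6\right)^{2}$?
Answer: $\frac{33092}{17809} \approx 1.8582$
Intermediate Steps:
$I{\left(o \right)} = \left(6 + o\right)^{2}$
$W{\left(m \right)} = \left(6 + m\right)^{2}$
$h = -10465$ ($h = \left(74 + \left(6 + 9\right)^{2}\right) \left(-35\right) = \left(74 + 15^{2}\right) \left(-35\right) = \left(74 + 225\right) \left(-35\right) = 299 \left(-35\right) = -10465$)
$\frac{4176 - 37268}{-7344 + h} = \frac{4176 - 37268}{-7344 - 10465} = - \frac{33092}{-17809} = \left(-33092\right) \left(- \frac{1}{17809}\right) = \frac{33092}{17809}$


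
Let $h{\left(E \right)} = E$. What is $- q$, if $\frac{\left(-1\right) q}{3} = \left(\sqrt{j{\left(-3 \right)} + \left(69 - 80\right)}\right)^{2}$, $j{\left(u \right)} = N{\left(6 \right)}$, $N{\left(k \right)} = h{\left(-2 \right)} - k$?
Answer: $-57$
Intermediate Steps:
$N{\left(k \right)} = -2 - k$
$j{\left(u \right)} = -8$ ($j{\left(u \right)} = -2 - 6 = -8$)
$q = 57$ ($q = - 3 \left(\sqrt{-8 + \left(69 - 80\right)}\right)^{2} = - 3 \left(\sqrt{-8 - 11}\right)^{2} = - 3 \left(\sqrt{-19}\right)^{2} = - 3 \left(i \sqrt{19}\right)^{2} = \left(-3\right) \left(-19\right) = 57$)
$- q = \left(-1\right) 57 = -57$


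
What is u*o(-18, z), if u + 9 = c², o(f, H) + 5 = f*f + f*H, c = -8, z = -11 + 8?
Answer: 20515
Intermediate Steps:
z = -3
o(f, H) = -5 + f² + H*f (o(f, H) = -5 + (f*f + f*H) = -5 + (f² + H*f) = -5 + f² + H*f)
u = 55 (u = -9 + (-8)² = -9 + 64 = 55)
u*o(-18, z) = 55*(-5 + (-18)² - 3*(-18)) = 55*(-5 + 324 + 54) = 55*373 = 20515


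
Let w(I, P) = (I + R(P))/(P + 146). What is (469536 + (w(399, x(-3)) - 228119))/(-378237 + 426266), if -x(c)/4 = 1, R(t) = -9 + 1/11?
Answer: 377097645/75021298 ≈ 5.0265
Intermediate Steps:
R(t) = -98/11 (R(t) = -9 + 1/11 = -98/11)
x(c) = -4 (x(c) = -4*1 = -4)
w(I, P) = (-98/11 + I)/(146 + P) (w(I, P) = (I - 98/11)/(P + 146) = (-98/11 + I)/(146 + P))
(469536 + (w(399, x(-3)) - 228119))/(-378237 + 426266) = (469536 + ((-98/11 + 399)/(146 - 4) - 228119))/(-378237 + 426266) = (469536 + ((4291/11)/142 - 228119))/48029 = (469536 + ((1/142)*(4291/11) - 228119))*(1/48029) = (469536 + (4291/1562 - 228119))*(1/48029) = (469536 - 356317587/1562)*(1/48029) = (377097645/1562)*(1/48029) = 377097645/75021298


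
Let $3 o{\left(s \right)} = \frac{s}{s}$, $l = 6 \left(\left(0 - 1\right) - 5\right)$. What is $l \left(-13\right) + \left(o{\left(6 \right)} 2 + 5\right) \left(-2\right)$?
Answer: $\frac{1370}{3} \approx 456.67$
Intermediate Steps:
$l = -36$ ($l = 6 \left(-1 - 5\right) = 6 \left(-6\right) = -36$)
$o{\left(s \right)} = \frac{1}{3}$ ($o{\left(s \right)} = \frac{s \frac{1}{s}}{3} = \frac{1}{3} \cdot 1 = \frac{1}{3}$)
$l \left(-13\right) + \left(o{\left(6 \right)} 2 + 5\right) \left(-2\right) = \left(-36\right) \left(-13\right) + \left(\frac{1}{3} \cdot 2 + 5\right) \left(-2\right) = 468 + \left(\frac{2}{3} + 5\right) \left(-2\right) = 468 + \frac{17}{3} \left(-2\right) = 468 - \frac{34}{3} = \frac{1370}{3}$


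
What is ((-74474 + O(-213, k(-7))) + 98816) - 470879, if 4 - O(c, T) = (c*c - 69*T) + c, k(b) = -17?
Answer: -492862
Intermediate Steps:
O(c, T) = 4 - c - c**2 + 69*T (O(c, T) = 4 - ((c*c - 69*T) + c) = 4 - ((c**2 - 69*T) + c) = 4 - (c + c**2 - 69*T) = 4 + (-c - c**2 + 69*T) = 4 - c - c**2 + 69*T)
((-74474 + O(-213, k(-7))) + 98816) - 470879 = ((-74474 + (4 - 1*(-213) - 1*(-213)**2 + 69*(-17))) + 98816) - 470879 = ((-74474 + (4 + 213 - 1*45369 - 1173)) + 98816) - 470879 = ((-74474 + (4 + 213 - 45369 - 1173)) + 98816) - 470879 = ((-74474 - 46325) + 98816) - 470879 = (-120799 + 98816) - 470879 = -21983 - 470879 = -492862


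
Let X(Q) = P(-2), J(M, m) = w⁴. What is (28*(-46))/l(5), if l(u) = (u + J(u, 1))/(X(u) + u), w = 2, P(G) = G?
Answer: -184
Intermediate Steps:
J(M, m) = 16 (J(M, m) = 2⁴ = 16)
X(Q) = -2
l(u) = (16 + u)/(-2 + u) (l(u) = (u + 16)/(-2 + u) = (16 + u)/(-2 + u))
(28*(-46))/l(5) = (28*(-46))/(((16 + 5)/(-2 + 5))) = -1288/(21/3) = -1288/((⅓)*21) = -1288/7 = -1288*⅐ = -184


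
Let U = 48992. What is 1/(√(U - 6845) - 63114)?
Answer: -21038/1327778283 - √4683/1327778283 ≈ -1.5896e-5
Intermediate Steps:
1/(√(U - 6845) - 63114) = 1/(√(48992 - 6845) - 63114) = 1/(√42147 - 63114) = 1/(3*√4683 - 63114) = 1/(-63114 + 3*√4683)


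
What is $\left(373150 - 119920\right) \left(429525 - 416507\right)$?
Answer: $3296548140$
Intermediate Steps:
$\left(373150 - 119920\right) \left(429525 - 416507\right) = \left(373150 - 119920\right) 13018 = 253230 \cdot 13018 = 3296548140$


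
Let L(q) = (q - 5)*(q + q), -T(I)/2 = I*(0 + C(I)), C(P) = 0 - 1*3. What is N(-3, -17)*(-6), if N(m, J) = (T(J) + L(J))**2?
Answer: -2503896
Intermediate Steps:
C(P) = -3 (C(P) = 0 - 3 = -3)
T(I) = 6*I (T(I) = -2*I*(0 - 3) = -2*I*(-3) = -(-6)*I = 6*I)
L(q) = 2*q*(-5 + q) (L(q) = (-5 + q)*(2*q) = 2*q*(-5 + q))
N(m, J) = (6*J + 2*J*(-5 + J))**2
N(-3, -17)*(-6) = (4*(-17)**2*(-2 - 17)**2)*(-6) = (4*289*(-19)**2)*(-6) = (4*289*361)*(-6) = 417316*(-6) = -2503896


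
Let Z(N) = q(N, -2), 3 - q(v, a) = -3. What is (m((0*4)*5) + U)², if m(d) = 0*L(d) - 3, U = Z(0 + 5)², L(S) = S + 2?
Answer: 1089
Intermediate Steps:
q(v, a) = 6 (q(v, a) = 3 - 1*(-3) = 3 + 3 = 6)
Z(N) = 6
L(S) = 2 + S
U = 36 (U = 6² = 36)
m(d) = -3 (m(d) = 0*(2 + d) - 3 = 0 - 3 = -3)
(m((0*4)*5) + U)² = (-3 + 36)² = 33² = 1089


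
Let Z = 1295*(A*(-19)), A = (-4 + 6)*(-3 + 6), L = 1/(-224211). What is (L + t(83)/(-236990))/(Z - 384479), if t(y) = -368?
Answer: -3164333/1087462258455885 ≈ -2.9098e-9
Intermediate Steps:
L = -1/224211 ≈ -4.4601e-6
A = 6 (A = 2*3 = 6)
Z = -147630 (Z = 1295*(6*(-19)) = 1295*(-114) = -147630)
(L + t(83)/(-236990))/(Z - 384479) = (-1/224211 - 368/(-236990))/(-147630 - 384479) = (-1/224211 - 368*(-1/236990))/(-532109) = (-1/224211 + 184/118495)*(-1/532109) = (3164333/2043683265)*(-1/532109) = -3164333/1087462258455885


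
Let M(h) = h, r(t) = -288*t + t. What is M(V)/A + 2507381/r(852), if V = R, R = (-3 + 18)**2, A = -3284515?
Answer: -1647117104623/160628549172 ≈ -10.254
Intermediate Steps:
r(t) = -287*t
R = 225 (R = 15**2 = 225)
V = 225
M(V)/A + 2507381/r(852) = 225/(-3284515) + 2507381/((-287*852)) = 225*(-1/3284515) + 2507381/(-244524) = -45/656903 + 2507381*(-1/244524) = -45/656903 - 2507381/244524 = -1647117104623/160628549172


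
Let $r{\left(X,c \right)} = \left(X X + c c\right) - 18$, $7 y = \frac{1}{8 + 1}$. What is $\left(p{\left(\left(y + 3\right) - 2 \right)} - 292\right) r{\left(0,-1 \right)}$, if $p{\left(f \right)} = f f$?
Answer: $\frac{19632484}{3969} \approx 4946.5$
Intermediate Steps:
$y = \frac{1}{63}$ ($y = \frac{1}{7 \left(8 + 1\right)} = \frac{1}{7 \cdot 9} = \frac{1}{7} \cdot \frac{1}{9} = \frac{1}{63} \approx 0.015873$)
$r{\left(X,c \right)} = -18 + X^{2} + c^{2}$ ($r{\left(X,c \right)} = \left(X^{2} + c^{2}\right) - 18 = -18 + X^{2} + c^{2}$)
$p{\left(f \right)} = f^{2}$
$\left(p{\left(\left(y + 3\right) - 2 \right)} - 292\right) r{\left(0,-1 \right)} = \left(\left(\left(\frac{1}{63} + 3\right) - 2\right)^{2} - 292\right) \left(-18 + 0^{2} + \left(-1\right)^{2}\right) = \left(\left(\frac{190}{63} - 2\right)^{2} - 292\right) \left(-18 + 0 + 1\right) = \left(\left(\frac{64}{63}\right)^{2} - 292\right) \left(-17\right) = \left(\frac{4096}{3969} - 292\right) \left(-17\right) = \left(- \frac{1154852}{3969}\right) \left(-17\right) = \frac{19632484}{3969}$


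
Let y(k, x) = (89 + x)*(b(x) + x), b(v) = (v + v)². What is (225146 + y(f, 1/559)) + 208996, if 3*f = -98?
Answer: 75834597613194/174676879 ≈ 4.3414e+5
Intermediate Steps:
f = -98/3 (f = (⅓)*(-98) = -98/3 ≈ -32.667)
b(v) = 4*v² (b(v) = (2*v)² = 4*v²)
y(k, x) = (89 + x)*(x + 4*x²) (y(k, x) = (89 + x)*(4*x² + x) = (89 + x)*(x + 4*x²))
(225146 + y(f, 1/559)) + 208996 = (225146 + (89 + 4*(1/559)² + 357/559)/559) + 208996 = (225146 + (89 + 4*(1/559)² + 357*(1/559))/559) + 208996 = (225146 + (89 + 4*(1/312481) + 357/559)/559) + 208996 = (225146 + (89 + 4/312481 + 357/559)/559) + 208996 = (225146 + (1/559)*(28010376/312481)) + 208996 = (225146 + 28010376/174676879) + 208996 = 39327828609710/174676879 + 208996 = 75834597613194/174676879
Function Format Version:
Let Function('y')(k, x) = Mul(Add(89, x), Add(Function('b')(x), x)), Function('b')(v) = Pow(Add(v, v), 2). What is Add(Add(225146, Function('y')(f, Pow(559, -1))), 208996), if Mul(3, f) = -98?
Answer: Rational(75834597613194, 174676879) ≈ 4.3414e+5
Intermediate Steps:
f = Rational(-98, 3) (f = Mul(Rational(1, 3), -98) = Rational(-98, 3) ≈ -32.667)
Function('b')(v) = Mul(4, Pow(v, 2)) (Function('b')(v) = Pow(Mul(2, v), 2) = Mul(4, Pow(v, 2)))
Function('y')(k, x) = Mul(Add(89, x), Add(x, Mul(4, Pow(x, 2)))) (Function('y')(k, x) = Mul(Add(89, x), Add(Mul(4, Pow(x, 2)), x)) = Mul(Add(89, x), Add(x, Mul(4, Pow(x, 2)))))
Add(Add(225146, Function('y')(f, Pow(559, -1))), 208996) = Add(Add(225146, Mul(Pow(559, -1), Add(89, Mul(4, Pow(Pow(559, -1), 2)), Mul(357, Pow(559, -1))))), 208996) = Add(Add(225146, Mul(Rational(1, 559), Add(89, Mul(4, Pow(Rational(1, 559), 2)), Mul(357, Rational(1, 559))))), 208996) = Add(Add(225146, Mul(Rational(1, 559), Add(89, Mul(4, Rational(1, 312481)), Rational(357, 559)))), 208996) = Add(Add(225146, Mul(Rational(1, 559), Add(89, Rational(4, 312481), Rational(357, 559)))), 208996) = Add(Add(225146, Mul(Rational(1, 559), Rational(28010376, 312481))), 208996) = Add(Add(225146, Rational(28010376, 174676879)), 208996) = Add(Rational(39327828609710, 174676879), 208996) = Rational(75834597613194, 174676879)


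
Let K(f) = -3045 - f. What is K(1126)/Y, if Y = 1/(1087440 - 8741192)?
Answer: 31923799592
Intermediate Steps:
Y = -1/7653752 (Y = 1/(-7653752) = -1/7653752 ≈ -1.3065e-7)
K(1126)/Y = (-3045 - 1*1126)/(-1/7653752) = (-3045 - 1126)*(-7653752) = -4171*(-7653752) = 31923799592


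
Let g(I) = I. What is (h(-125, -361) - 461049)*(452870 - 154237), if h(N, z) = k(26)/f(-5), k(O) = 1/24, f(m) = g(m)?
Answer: -16522133820673/120 ≈ -1.3768e+11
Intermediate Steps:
f(m) = m
k(O) = 1/24
h(N, z) = -1/120 (h(N, z) = (1/24)/(-5) = (1/24)*(-1/5) = -1/120)
(h(-125, -361) - 461049)*(452870 - 154237) = (-1/120 - 461049)*(452870 - 154237) = -55325881/120*298633 = -16522133820673/120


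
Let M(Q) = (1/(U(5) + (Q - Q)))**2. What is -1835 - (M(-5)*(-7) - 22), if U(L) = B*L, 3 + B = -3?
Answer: -1631693/900 ≈ -1813.0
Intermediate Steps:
B = -6 (B = -3 - 3 = -6)
U(L) = -6*L
M(Q) = 1/900 (M(Q) = (1/(-6*5 + (Q - Q)))**2 = (1/(-30 + 0))**2 = (1/(-30))**2 = (-1/30)**2 = 1/900)
-1835 - (M(-5)*(-7) - 22) = -1835 - ((1/900)*(-7) - 22) = -1835 - (-7/900 - 22) = -1835 - 1*(-19807/900) = -1835 + 19807/900 = -1631693/900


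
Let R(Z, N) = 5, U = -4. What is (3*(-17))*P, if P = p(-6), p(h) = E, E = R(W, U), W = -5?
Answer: -255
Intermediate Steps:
E = 5
p(h) = 5
P = 5
(3*(-17))*P = (3*(-17))*5 = -51*5 = -255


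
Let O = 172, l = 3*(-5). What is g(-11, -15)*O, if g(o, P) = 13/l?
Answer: -2236/15 ≈ -149.07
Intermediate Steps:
l = -15
g(o, P) = -13/15 (g(o, P) = 13/(-15) = 13*(-1/15) = -13/15)
g(-11, -15)*O = -13/15*172 = -2236/15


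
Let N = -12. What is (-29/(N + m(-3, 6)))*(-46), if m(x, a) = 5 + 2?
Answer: -1334/5 ≈ -266.80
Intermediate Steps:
m(x, a) = 7
(-29/(N + m(-3, 6)))*(-46) = (-29/(-12 + 7))*(-46) = (-29/(-5))*(-46) = -⅕*(-29)*(-46) = (29/5)*(-46) = -1334/5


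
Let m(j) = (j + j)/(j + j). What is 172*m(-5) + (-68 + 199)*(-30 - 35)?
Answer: -8343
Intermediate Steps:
m(j) = 1 (m(j) = (2*j)/((2*j)) = (2*j)*(1/(2*j)) = 1)
172*m(-5) + (-68 + 199)*(-30 - 35) = 172*1 + (-68 + 199)*(-30 - 35) = 172 + 131*(-65) = 172 - 8515 = -8343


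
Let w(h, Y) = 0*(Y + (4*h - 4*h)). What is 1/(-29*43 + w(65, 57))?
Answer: -1/1247 ≈ -0.00080192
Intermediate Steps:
w(h, Y) = 0 (w(h, Y) = 0*(Y + 0) = 0*Y = 0)
1/(-29*43 + w(65, 57)) = 1/(-29*43 + 0) = 1/(-1247 + 0) = 1/(-1247) = -1/1247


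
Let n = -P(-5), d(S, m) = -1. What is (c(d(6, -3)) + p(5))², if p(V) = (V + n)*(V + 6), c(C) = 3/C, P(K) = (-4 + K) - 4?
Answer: 38025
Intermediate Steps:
P(K) = -8 + K
n = 13 (n = -(-8 - 5) = -1*(-13) = 13)
p(V) = (6 + V)*(13 + V) (p(V) = (V + 13)*(V + 6) = (13 + V)*(6 + V) = (6 + V)*(13 + V))
(c(d(6, -3)) + p(5))² = (3/(-1) + (78 + 5² + 19*5))² = (3*(-1) + (78 + 25 + 95))² = (-3 + 198)² = 195² = 38025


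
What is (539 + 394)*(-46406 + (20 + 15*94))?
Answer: -41962608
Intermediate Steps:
(539 + 394)*(-46406 + (20 + 15*94)) = 933*(-46406 + (20 + 1410)) = 933*(-46406 + 1430) = 933*(-44976) = -41962608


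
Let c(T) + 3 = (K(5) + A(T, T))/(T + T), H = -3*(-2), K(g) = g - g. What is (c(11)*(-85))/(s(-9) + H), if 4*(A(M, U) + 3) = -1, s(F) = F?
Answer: -23545/264 ≈ -89.186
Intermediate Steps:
K(g) = 0
A(M, U) = -13/4 (A(M, U) = -3 + (1/4)*(-1) = -3 - 1/4 = -13/4)
H = 6
c(T) = -3 - 13/(8*T) (c(T) = -3 + (0 - 13/4)/(T + T) = -3 - 13*1/(2*T)/4 = -3 - 13/(8*T))
(c(11)*(-85))/(s(-9) + H) = ((-3 - 13/8/11)*(-85))/(-9 + 6) = ((-3 - 13/8*1/11)*(-85))/(-3) = ((-3 - 13/88)*(-85))*(-1/3) = -277/88*(-85)*(-1/3) = (23545/88)*(-1/3) = -23545/264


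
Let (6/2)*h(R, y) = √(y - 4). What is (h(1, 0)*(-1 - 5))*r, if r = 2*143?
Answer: -1144*I ≈ -1144.0*I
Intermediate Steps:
h(R, y) = √(-4 + y)/3 (h(R, y) = √(y - 4)/3 = √(-4 + y)/3)
r = 286
(h(1, 0)*(-1 - 5))*r = ((√(-4 + 0)/3)*(-1 - 5))*286 = ((√(-4)/3)*(-6))*286 = (((2*I)/3)*(-6))*286 = ((2*I/3)*(-6))*286 = -4*I*286 = -1144*I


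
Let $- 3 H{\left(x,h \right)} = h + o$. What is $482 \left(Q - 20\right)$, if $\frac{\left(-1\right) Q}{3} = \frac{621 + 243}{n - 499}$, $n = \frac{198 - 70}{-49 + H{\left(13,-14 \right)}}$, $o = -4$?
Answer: $- \frac{51452536}{7195} \approx -7151.1$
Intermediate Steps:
$H{\left(x,h \right)} = \frac{4}{3} - \frac{h}{3}$ ($H{\left(x,h \right)} = - \frac{h - 4}{3} = - \frac{-4 + h}{3} = \frac{4}{3} - \frac{h}{3}$)
$n = - \frac{128}{43}$ ($n = \frac{198 - 70}{-49 + \left(\frac{4}{3} - - \frac{14}{3}\right)} = \frac{128}{-49 + \left(\frac{4}{3} + \frac{14}{3}\right)} = \frac{128}{-49 + 6} = \frac{128}{-43} = 128 \left(- \frac{1}{43}\right) = - \frac{128}{43} \approx -2.9767$)
$Q = \frac{37152}{7195}$ ($Q = - 3 \frac{621 + 243}{- \frac{128}{43} - 499} = - 3 \frac{864}{- \frac{21585}{43}} = - 3 \cdot 864 \left(- \frac{43}{21585}\right) = \left(-3\right) \left(- \frac{12384}{7195}\right) = \frac{37152}{7195} \approx 5.1636$)
$482 \left(Q - 20\right) = 482 \left(\frac{37152}{7195} - 20\right) = 482 \left(- \frac{106748}{7195}\right) = - \frac{51452536}{7195}$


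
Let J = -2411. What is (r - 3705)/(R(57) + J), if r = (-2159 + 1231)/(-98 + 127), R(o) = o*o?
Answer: -3737/838 ≈ -4.4594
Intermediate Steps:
R(o) = o**2
r = -32 (r = -928/29 = -928*1/29 = -32)
(r - 3705)/(R(57) + J) = (-32 - 3705)/(57**2 - 2411) = -3737/(3249 - 2411) = -3737/838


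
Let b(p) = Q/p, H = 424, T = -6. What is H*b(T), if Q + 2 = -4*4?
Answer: 1272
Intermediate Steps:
Q = -18 (Q = -2 - 4*4 = -2 - 16 = -18)
b(p) = -18/p
H*b(T) = 424*(-18/(-6)) = 424*(-18*(-⅙)) = 424*3 = 1272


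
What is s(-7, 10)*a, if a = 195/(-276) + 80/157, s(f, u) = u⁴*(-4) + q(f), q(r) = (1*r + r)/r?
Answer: 56897155/7222 ≈ 7878.3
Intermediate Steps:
q(r) = 2 (q(r) = (r + r)/r = (2*r)/r = 2)
s(f, u) = 2 - 4*u⁴ (s(f, u) = u⁴*(-4) + 2 = -4*u⁴ + 2 = 2 - 4*u⁴)
a = -2845/14444 (a = 195*(-1/276) + 80*(1/157) = -65/92 + 80/157 = -2845/14444 ≈ -0.19697)
s(-7, 10)*a = (2 - 4*10⁴)*(-2845/14444) = (2 - 4*10000)*(-2845/14444) = (2 - 40000)*(-2845/14444) = -39998*(-2845/14444) = 56897155/7222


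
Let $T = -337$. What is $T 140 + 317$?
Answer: $-46863$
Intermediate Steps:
$T 140 + 317 = \left(-337\right) 140 + 317 = -47180 + 317 = -46863$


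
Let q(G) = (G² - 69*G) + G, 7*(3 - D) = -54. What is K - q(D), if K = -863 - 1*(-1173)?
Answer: 45265/49 ≈ 923.78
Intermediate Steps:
D = 75/7 (D = 3 - ⅐*(-54) = 3 + 54/7 = 75/7 ≈ 10.714)
q(G) = G² - 68*G
K = 310 (K = -863 + 1173 = 310)
K - q(D) = 310 - 75*(-68 + 75/7)/7 = 310 - 75*(-401)/(7*7) = 310 - 1*(-30075/49) = 310 + 30075/49 = 45265/49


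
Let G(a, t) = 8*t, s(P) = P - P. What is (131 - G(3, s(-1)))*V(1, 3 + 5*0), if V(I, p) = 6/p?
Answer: 262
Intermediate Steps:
s(P) = 0
(131 - G(3, s(-1)))*V(1, 3 + 5*0) = (131 - 8*0)*(6/(3 + 5*0)) = (131 - 1*0)*(6/(3 + 0)) = (131 + 0)*(6/3) = 131*(6*(1/3)) = 131*2 = 262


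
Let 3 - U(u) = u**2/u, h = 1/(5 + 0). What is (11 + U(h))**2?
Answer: 4761/25 ≈ 190.44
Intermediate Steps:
h = 1/5 ≈ 0.20000
U(u) = 3 - u (U(u) = 3 - u**2/u = 3 - u)
(11 + U(h))**2 = (11 + (3 - 1*1/5))**2 = (11 + (3 - 1/5))**2 = (11 + 14/5)**2 = (69/5)**2 = 4761/25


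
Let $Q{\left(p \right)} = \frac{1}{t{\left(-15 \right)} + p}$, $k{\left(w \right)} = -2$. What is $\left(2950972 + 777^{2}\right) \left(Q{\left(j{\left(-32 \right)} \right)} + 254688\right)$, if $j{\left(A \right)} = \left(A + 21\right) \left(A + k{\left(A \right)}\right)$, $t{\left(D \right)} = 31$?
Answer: $\frac{366662577311341}{405} \approx 9.0534 \cdot 10^{11}$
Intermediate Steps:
$j{\left(A \right)} = \left(-2 + A\right) \left(21 + A\right)$ ($j{\left(A \right)} = \left(A + 21\right) \left(A - 2\right) = \left(21 + A\right) \left(-2 + A\right) = \left(-2 + A\right) \left(21 + A\right)$)
$Q{\left(p \right)} = \frac{1}{31 + p}$
$\left(2950972 + 777^{2}\right) \left(Q{\left(j{\left(-32 \right)} \right)} + 254688\right) = \left(2950972 + 777^{2}\right) \left(\frac{1}{31 + \left(-42 + \left(-32\right)^{2} + 19 \left(-32\right)\right)} + 254688\right) = \left(2950972 + 603729\right) \left(\frac{1}{31 - -374} + 254688\right) = 3554701 \left(\frac{1}{31 + 374} + 254688\right) = 3554701 \left(\frac{1}{405} + 254688\right) = 3554701 \cdot \frac{103148641}{405} = \frac{366662577311341}{405}$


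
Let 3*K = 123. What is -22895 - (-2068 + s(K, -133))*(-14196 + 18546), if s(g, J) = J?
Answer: 9551455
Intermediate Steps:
K = 41 (K = (⅓)*123 = 41)
-22895 - (-2068 + s(K, -133))*(-14196 + 18546) = -22895 - (-2068 - 133)*(-14196 + 18546) = -22895 - (-2201)*4350 = -22895 - 1*(-9574350) = -22895 + 9574350 = 9551455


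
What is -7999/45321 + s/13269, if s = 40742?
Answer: 193369939/66818261 ≈ 2.8940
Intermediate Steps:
-7999/45321 + s/13269 = -7999/45321 + 40742/13269 = 193369939/66818261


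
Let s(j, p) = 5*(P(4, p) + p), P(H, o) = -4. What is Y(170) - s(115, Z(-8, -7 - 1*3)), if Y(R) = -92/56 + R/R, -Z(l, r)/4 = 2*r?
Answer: -5329/14 ≈ -380.64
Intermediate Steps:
Z(l, r) = -8*r
Y(R) = -9/14 (Y(R) = -92*1/56 + 1 = -23/14 + 1 = -9/14)
s(j, p) = -20 + 5*p (s(j, p) = 5*(-4 + p) = -20 + 5*p)
Y(170) - s(115, Z(-8, -7 - 1*3)) = -9/14 - (-20 + 5*(-8*(-7 - 1*3))) = -9/14 - (-20 + 5*(-8*(-7 - 3))) = -9/14 - (-20 + 5*(-8*(-10))) = -9/14 - (-20 + 5*80) = -9/14 - (-20 + 400) = -9/14 - 1*380 = -9/14 - 380 = -5329/14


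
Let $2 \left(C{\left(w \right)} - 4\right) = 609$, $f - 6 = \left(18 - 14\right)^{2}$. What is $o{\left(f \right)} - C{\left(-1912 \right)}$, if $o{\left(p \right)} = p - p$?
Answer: $- \frac{617}{2} \approx -308.5$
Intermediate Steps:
$f = 22$ ($f = 6 + \left(18 - 14\right)^{2} = 6 + 4^{2} = 6 + 16 = 22$)
$C{\left(w \right)} = \frac{617}{2}$ ($C{\left(w \right)} = 4 + \frac{1}{2} \cdot 609 = 4 + \frac{609}{2} = \frac{617}{2}$)
$o{\left(p \right)} = 0$
$o{\left(f \right)} - C{\left(-1912 \right)} = 0 - \frac{617}{2} = - \frac{617}{2}$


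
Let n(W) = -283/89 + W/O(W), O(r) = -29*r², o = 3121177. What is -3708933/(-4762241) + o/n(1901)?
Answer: -72928880084105337949/74298560136636 ≈ -9.8157e+5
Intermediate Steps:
n(W) = -283/89 - 1/(29*W) (n(W) = -283/89 + W/((-29*W²)) = -283*1/89 + W*(-1/(29*W²)) = -283/89 - 1/(29*W))
-3708933/(-4762241) + o/n(1901) = -3708933/(-4762241) + 3121177/(((1/2581)*(-89 - 8207*1901)/1901)) = -3708933*(-1/4762241) + 3121177/(((1/2581)*(1/1901)*(-89 - 15601507))) = 3708933/4762241 + 3121177/(((1/2581)*(1/1901)*(-15601596))) = 3708933/4762241 + 3121177/(-15601596/4906481) = 3708933/4762241 + 3121177*(-4906481/15601596) = 3708933/4762241 - 15313995648137/15601596 = -72928880084105337949/74298560136636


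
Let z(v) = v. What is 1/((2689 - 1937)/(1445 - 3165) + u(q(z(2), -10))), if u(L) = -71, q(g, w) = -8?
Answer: -215/15359 ≈ -0.013998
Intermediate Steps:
1/((2689 - 1937)/(1445 - 3165) + u(q(z(2), -10))) = 1/((2689 - 1937)/(1445 - 3165) - 71) = 1/(752/(-1720) - 71) = 1/(752*(-1/1720) - 71) = 1/(-94/215 - 71) = 1/(-15359/215) = -215/15359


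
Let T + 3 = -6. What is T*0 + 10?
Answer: 10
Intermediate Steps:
T = -9 (T = -3 - 6 = -9)
T*0 + 10 = -9*0 + 10 = 0 + 10 = 10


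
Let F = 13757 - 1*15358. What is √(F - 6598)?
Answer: 3*I*√911 ≈ 90.548*I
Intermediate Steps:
F = -1601 (F = 13757 - 15358 = -1601)
√(F - 6598) = √(-1601 - 6598) = √(-8199) = 3*I*√911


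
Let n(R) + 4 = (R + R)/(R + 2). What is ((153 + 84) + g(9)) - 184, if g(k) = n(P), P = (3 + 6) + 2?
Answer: 659/13 ≈ 50.692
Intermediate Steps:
P = 11 (P = 9 + 2 = 11)
n(R) = -4 + 2*R/(2 + R) (n(R) = -4 + (R + R)/(R + 2) = -4 + (2*R)/(2 + R) = -4 + 2*R/(2 + R))
g(k) = -30/13 (g(k) = 2*(-4 - 1*11)/(2 + 11) = 2*(-4 - 11)/13 = 2*(1/13)*(-15) = -30/13)
((153 + 84) + g(9)) - 184 = ((153 + 84) - 30/13) - 184 = (237 - 30/13) - 184 = 3051/13 - 184 = 659/13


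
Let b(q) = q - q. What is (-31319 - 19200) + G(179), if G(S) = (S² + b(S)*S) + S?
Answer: -18299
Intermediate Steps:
b(q) = 0
G(S) = S + S² (G(S) = (S² + 0*S) + S = (S² + 0) + S = S² + S = S + S²)
(-31319 - 19200) + G(179) = (-31319 - 19200) + 179*(1 + 179) = -50519 + 179*180 = -50519 + 32220 = -18299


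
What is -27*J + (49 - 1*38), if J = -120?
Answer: 3251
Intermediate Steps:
-27*J + (49 - 1*38) = -27*(-120) + (49 - 1*38) = 3240 + (49 - 38) = 3240 + 11 = 3251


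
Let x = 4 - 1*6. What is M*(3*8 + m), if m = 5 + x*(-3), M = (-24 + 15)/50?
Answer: -63/10 ≈ -6.3000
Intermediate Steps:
x = -2 (x = 4 - 6 = -2)
M = -9/50 (M = -9*1/50 = -9/50 ≈ -0.18000)
m = 11 (m = 5 - 2*(-3) = 5 + 6 = 11)
M*(3*8 + m) = -9*(3*8 + 11)/50 = -9*(24 + 11)/50 = -9/50*35 = -63/10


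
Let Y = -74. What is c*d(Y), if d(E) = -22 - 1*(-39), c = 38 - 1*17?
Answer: 357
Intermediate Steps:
c = 21 (c = 38 - 17 = 21)
d(E) = 17 (d(E) = -22 + 39 = 17)
c*d(Y) = 21*17 = 357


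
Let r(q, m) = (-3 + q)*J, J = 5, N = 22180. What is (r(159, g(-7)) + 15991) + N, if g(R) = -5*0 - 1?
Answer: 38951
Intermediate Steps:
g(R) = -1 (g(R) = 0 - 1 = -1)
r(q, m) = -15 + 5*q (r(q, m) = (-3 + q)*5 = -15 + 5*q)
(r(159, g(-7)) + 15991) + N = ((-15 + 5*159) + 15991) + 22180 = ((-15 + 795) + 15991) + 22180 = (780 + 15991) + 22180 = 16771 + 22180 = 38951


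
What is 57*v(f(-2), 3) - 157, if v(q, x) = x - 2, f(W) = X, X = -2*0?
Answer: -100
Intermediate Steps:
X = 0
f(W) = 0
v(q, x) = -2 + x
57*v(f(-2), 3) - 157 = 57*(-2 + 3) - 157 = 57*1 - 157 = 57 - 157 = -100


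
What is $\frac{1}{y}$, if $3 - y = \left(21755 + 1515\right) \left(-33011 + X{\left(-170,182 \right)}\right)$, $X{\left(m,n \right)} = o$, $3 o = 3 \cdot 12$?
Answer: $\frac{1}{767886733} \approx 1.3023 \cdot 10^{-9}$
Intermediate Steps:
$o = 12$ ($o = \frac{3 \cdot 12}{3} = \frac{1}{3} \cdot 36 = 12$)
$X{\left(m,n \right)} = 12$
$y = 767886733$ ($y = 3 - \left(21755 + 1515\right) \left(-33011 + 12\right) = 3 - 23270 \left(-32999\right) = 3 - -767886730 = 3 + 767886730 = 767886733$)
$\frac{1}{y} = \frac{1}{767886733}$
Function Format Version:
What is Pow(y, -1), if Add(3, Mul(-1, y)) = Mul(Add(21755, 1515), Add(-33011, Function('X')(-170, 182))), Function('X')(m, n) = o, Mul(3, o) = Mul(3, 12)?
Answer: Rational(1, 767886733) ≈ 1.3023e-9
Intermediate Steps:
o = 12 (o = Mul(Rational(1, 3), Mul(3, 12)) = Mul(Rational(1, 3), 36) = 12)
Function('X')(m, n) = 12
y = 767886733 (y = Add(3, Mul(-1, Mul(Add(21755, 1515), Add(-33011, 12)))) = Add(3, Mul(-1, Mul(23270, -32999))) = Add(3, Mul(-1, -767886730)) = Add(3, 767886730) = 767886733)
Pow(y, -1) = Pow(767886733, -1) = Rational(1, 767886733)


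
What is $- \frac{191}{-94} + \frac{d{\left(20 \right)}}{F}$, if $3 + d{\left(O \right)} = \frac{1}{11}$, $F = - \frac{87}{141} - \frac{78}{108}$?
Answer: $\frac{4925201}{1171522} \approx 4.2041$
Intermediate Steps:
$F = - \frac{1133}{846}$ ($F = \left(-87\right) \frac{1}{141} - \frac{13}{18} = - \frac{29}{47} - \frac{13}{18} = - \frac{1133}{846} \approx -1.3392$)
$d{\left(O \right)} = - \frac{32}{11}$ ($d{\left(O \right)} = -3 + \frac{1}{11} = - \frac{32}{11}$)
$- \frac{191}{-94} + \frac{d{\left(20 \right)}}{F} = - \frac{191}{-94} - \frac{32}{11 \left(- \frac{1133}{846}\right)} = \left(-191\right) \left(- \frac{1}{94}\right) - - \frac{27072}{12463} = \frac{191}{94} + \frac{27072}{12463} = \frac{4925201}{1171522}$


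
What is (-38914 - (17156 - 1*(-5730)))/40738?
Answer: -30900/20369 ≈ -1.5170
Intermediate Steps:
(-38914 - (17156 - 1*(-5730)))/40738 = (-38914 - (17156 + 5730))*(1/40738) = (-38914 - 1*22886)*(1/40738) = (-38914 - 22886)*(1/40738) = -61800*1/40738 = -30900/20369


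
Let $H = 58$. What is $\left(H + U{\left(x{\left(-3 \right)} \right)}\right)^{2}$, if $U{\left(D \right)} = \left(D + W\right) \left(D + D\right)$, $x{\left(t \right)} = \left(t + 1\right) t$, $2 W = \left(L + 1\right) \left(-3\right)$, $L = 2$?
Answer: $5776$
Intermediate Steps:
$W = - \frac{9}{2}$ ($W = \frac{\left(2 + 1\right) \left(-3\right)}{2} = \frac{3 \left(-3\right)}{2} = \frac{1}{2} \left(-9\right) = - \frac{9}{2} \approx -4.5$)
$x{\left(t \right)} = t \left(1 + t\right)$ ($x{\left(t \right)} = \left(1 + t\right) t = t \left(1 + t\right)$)
$U{\left(D \right)} = 2 D \left(- \frac{9}{2} + D\right)$ ($U{\left(D \right)} = \left(D - \frac{9}{2}\right) \left(D + D\right) = \left(- \frac{9}{2} + D\right) 2 D = 2 D \left(- \frac{9}{2} + D\right)$)
$\left(H + U{\left(x{\left(-3 \right)} \right)}\right)^{2} = \left(58 + - 3 \left(1 - 3\right) \left(-9 + 2 \left(- 3 \left(1 - 3\right)\right)\right)\right)^{2} = \left(58 + \left(-3\right) \left(-2\right) \left(-9 + 2 \left(\left(-3\right) \left(-2\right)\right)\right)\right)^{2} = \left(58 + 6 \left(-9 + 2 \cdot 6\right)\right)^{2} = \left(58 + 6 \left(-9 + 12\right)\right)^{2} = \left(58 + 6 \cdot 3\right)^{2} = \left(58 + 18\right)^{2} = 76^{2} = 5776$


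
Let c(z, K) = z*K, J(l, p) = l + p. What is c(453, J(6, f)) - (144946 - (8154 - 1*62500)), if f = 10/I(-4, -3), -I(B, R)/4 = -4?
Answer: -1570327/8 ≈ -1.9629e+5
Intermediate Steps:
I(B, R) = 16 (I(B, R) = -4*(-4) = 16)
f = 5/8 (f = 10/16 = 10*(1/16) = 5/8 ≈ 0.62500)
c(z, K) = K*z
c(453, J(6, f)) - (144946 - (8154 - 1*62500)) = (6 + 5/8)*453 - (144946 - (8154 - 1*62500)) = (53/8)*453 - (144946 - (8154 - 62500)) = 24009/8 - (144946 - 1*(-54346)) = 24009/8 - (144946 + 54346) = 24009/8 - 1*199292 = 24009/8 - 199292 = -1570327/8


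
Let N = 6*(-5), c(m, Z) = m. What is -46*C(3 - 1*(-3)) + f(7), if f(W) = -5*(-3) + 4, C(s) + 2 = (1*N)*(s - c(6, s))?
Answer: 111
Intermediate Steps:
N = -30
C(s) = 178 - 30*s (C(s) = -2 + (1*(-30))*(s - 1*6) = -2 - 30*(s - 6) = -2 - 30*(-6 + s) = -2 + (180 - 30*s) = 178 - 30*s)
f(W) = 19 (f(W) = 15 + 4 = 19)
-46*C(3 - 1*(-3)) + f(7) = -46*(178 - 30*(3 - 1*(-3))) + 19 = -46*(178 - 30*(3 + 3)) + 19 = -46*(178 - 30*6) + 19 = -46*(178 - 180) + 19 = -46*(-2) + 19 = 92 + 19 = 111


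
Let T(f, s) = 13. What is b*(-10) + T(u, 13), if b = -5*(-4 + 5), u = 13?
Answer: 63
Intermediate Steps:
b = -5 (b = -5*1 = -5)
b*(-10) + T(u, 13) = -5*(-10) + 13 = 50 + 13 = 63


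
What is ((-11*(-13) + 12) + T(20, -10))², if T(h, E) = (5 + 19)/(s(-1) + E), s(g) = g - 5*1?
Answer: 94249/4 ≈ 23562.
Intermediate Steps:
s(g) = -5 + g (s(g) = g - 5 = -5 + g)
T(h, E) = 24/(-6 + E) (T(h, E) = (5 + 19)/((-5 - 1) + E) = 24/(-6 + E))
((-11*(-13) + 12) + T(20, -10))² = ((-11*(-13) + 12) + 24/(-6 - 10))² = ((143 + 12) + 24/(-16))² = (155 + 24*(-1/16))² = (155 - 3/2)² = (307/2)² = 94249/4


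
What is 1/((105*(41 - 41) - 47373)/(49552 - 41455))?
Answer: -2699/15791 ≈ -0.17092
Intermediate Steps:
1/((105*(41 - 41) - 47373)/(49552 - 41455)) = 1/((105*0 - 47373)/8097) = 1/((0 - 47373)*(1/8097)) = 1/(-47373*1/8097) = 1/(-15791/2699) = -2699/15791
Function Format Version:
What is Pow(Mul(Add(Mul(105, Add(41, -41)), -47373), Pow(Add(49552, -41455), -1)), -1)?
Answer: Rational(-2699, 15791) ≈ -0.17092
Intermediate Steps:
Pow(Mul(Add(Mul(105, Add(41, -41)), -47373), Pow(Add(49552, -41455), -1)), -1) = Pow(Mul(Add(Mul(105, 0), -47373), Pow(8097, -1)), -1) = Pow(Mul(Add(0, -47373), Rational(1, 8097)), -1) = Pow(Mul(-47373, Rational(1, 8097)), -1) = Pow(Rational(-15791, 2699), -1) = Rational(-2699, 15791)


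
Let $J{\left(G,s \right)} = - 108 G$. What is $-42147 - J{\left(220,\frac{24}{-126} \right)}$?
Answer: $-18387$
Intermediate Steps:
$-42147 - J{\left(220,\frac{24}{-126} \right)} = -42147 - \left(-108\right) 220 = -42147 - -23760 = -42147 + 23760 = -18387$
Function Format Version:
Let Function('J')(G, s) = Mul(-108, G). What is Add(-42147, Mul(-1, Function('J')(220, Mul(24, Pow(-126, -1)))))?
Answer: -18387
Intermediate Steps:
Add(-42147, Mul(-1, Function('J')(220, Mul(24, Pow(-126, -1))))) = Add(-42147, Mul(-1, Mul(-108, 220))) = Add(-42147, Mul(-1, -23760)) = Add(-42147, 23760) = -18387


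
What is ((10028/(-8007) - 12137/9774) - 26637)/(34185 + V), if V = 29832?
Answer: -694939316299/1669999059702 ≈ -0.41613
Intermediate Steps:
((10028/(-8007) - 12137/9774) - 26637)/(34185 + V) = ((10028/(-8007) - 12137/9774) - 26637)/(34185 + 29832) = ((10028*(-1/8007) - 12137*1/9774) - 26637)/64017 = ((-10028/8007 - 12137/9774) - 26637)*(1/64017) = (-65064877/26086806 - 26637)*(1/64017) = -694939316299/26086806*1/64017 = -694939316299/1669999059702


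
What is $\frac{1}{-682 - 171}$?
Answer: $- \frac{1}{853} \approx -0.0011723$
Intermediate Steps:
$\frac{1}{-682 - 171} = \frac{1}{-853} = - \frac{1}{853}$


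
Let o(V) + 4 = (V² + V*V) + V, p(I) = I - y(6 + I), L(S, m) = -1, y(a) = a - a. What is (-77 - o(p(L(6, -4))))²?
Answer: 5476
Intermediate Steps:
y(a) = 0
p(I) = I (p(I) = I - 1*0 = I + 0 = I)
o(V) = -4 + V + 2*V² (o(V) = -4 + ((V² + V*V) + V) = -4 + ((V² + V²) + V) = -4 + (2*V² + V) = -4 + (V + 2*V²) = -4 + V + 2*V²)
(-77 - o(p(L(6, -4))))² = (-77 - (-4 - 1 + 2*(-1)²))² = (-77 - (-4 - 1 + 2*1))² = (-77 - (-4 - 1 + 2))² = (-77 - 1*(-3))² = (-77 + 3)² = (-74)² = 5476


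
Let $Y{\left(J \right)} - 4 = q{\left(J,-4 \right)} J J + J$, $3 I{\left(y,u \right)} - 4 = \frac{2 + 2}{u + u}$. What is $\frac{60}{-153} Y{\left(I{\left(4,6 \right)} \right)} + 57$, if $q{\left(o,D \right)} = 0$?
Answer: $\frac{25183}{459} \approx 54.865$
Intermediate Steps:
$I{\left(y,u \right)} = \frac{4}{3} + \frac{2}{3 u}$ ($I{\left(y,u \right)} = \frac{4}{3} + \frac{\left(2 + 2\right) \frac{1}{u + u}}{3} = \frac{4}{3} + \frac{4 \frac{1}{2 u}}{3} = \frac{4}{3} + \frac{2 \frac{1}{u}}{3} = \frac{4}{3} + \frac{2}{3 u}$)
$Y{\left(J \right)} = 4 + J$ ($Y{\left(J \right)} = 4 + \left(0 J J + J\right) = 4 + \left(0 J + J\right) = 4 + \left(0 + J\right) = 4 + J$)
$\frac{60}{-153} Y{\left(I{\left(4,6 \right)} \right)} + 57 = \frac{60}{-153} \left(4 + \frac{2 \left(1 + 2 \cdot 6\right)}{3 \cdot 6}\right) + 57 = 60 \left(- \frac{1}{153}\right) \left(4 + \frac{2}{3} \cdot \frac{1}{6} \left(1 + 12\right)\right) + 57 = - \frac{20 \left(4 + \frac{2}{3} \cdot \frac{1}{6} \cdot 13\right)}{51} + 57 = - \frac{20 \left(4 + \frac{13}{9}\right)}{51} + 57 = \left(- \frac{20}{51}\right) \frac{49}{9} + 57 = - \frac{980}{459} + 57 = \frac{25183}{459}$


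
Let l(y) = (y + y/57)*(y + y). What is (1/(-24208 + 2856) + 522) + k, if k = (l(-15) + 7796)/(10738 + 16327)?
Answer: 5734879657653/10979945720 ≈ 522.30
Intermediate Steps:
l(y) = 116*y²/57 (l(y) = (y + y*(1/57))*(2*y) = (y + y/57)*(2*y) = (58*y/57)*(2*y) = 116*y²/57)
k = 156824/514235 (k = ((116/57)*(-15)² + 7796)/(10738 + 16327) = ((116/57)*225 + 7796)/27065 = (8700/19 + 7796)*(1/27065) = (156824/19)*(1/27065) = 156824/514235 ≈ 0.30497)
(1/(-24208 + 2856) + 522) + k = (1/(-24208 + 2856) + 522) + 156824/514235 = (1/(-21352) + 522) + 156824/514235 = (-1/21352 + 522) + 156824/514235 = 11145743/21352 + 156824/514235 = 5734879657653/10979945720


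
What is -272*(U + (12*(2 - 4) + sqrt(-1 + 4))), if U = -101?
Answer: 34000 - 272*sqrt(3) ≈ 33529.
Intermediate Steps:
-272*(U + (12*(2 - 4) + sqrt(-1 + 4))) = -272*(-101 + (12*(2 - 4) + sqrt(-1 + 4))) = -272*(-101 + (12*(-2) + sqrt(3))) = -272*(-101 + (-24 + sqrt(3))) = -272*(-125 + sqrt(3)) = 34000 - 272*sqrt(3)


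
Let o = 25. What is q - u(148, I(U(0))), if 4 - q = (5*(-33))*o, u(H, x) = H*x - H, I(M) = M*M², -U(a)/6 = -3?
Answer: -858859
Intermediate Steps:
U(a) = 18 (U(a) = -6*(-3) = 18)
I(M) = M³
u(H, x) = -H + H*x
q = 4129 (q = 4 - 5*(-33)*25 = 4 - (-165)*25 = 4 - 1*(-4125) = 4 + 4125 = 4129)
q - u(148, I(U(0))) = 4129 - 148*(-1 + 18³) = 4129 - 148*(-1 + 5832) = 4129 - 148*5831 = 4129 - 1*862988 = 4129 - 862988 = -858859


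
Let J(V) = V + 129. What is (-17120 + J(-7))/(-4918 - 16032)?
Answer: 8499/10475 ≈ 0.81136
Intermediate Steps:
J(V) = 129 + V
(-17120 + J(-7))/(-4918 - 16032) = (-17120 + (129 - 7))/(-4918 - 16032) = (-17120 + 122)/(-20950) = -16998*(-1/20950) = 8499/10475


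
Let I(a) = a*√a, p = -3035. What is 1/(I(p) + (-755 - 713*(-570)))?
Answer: 81131/38502409380 + 607*I*√3035/38502409380 ≈ 2.1072e-6 + 8.6852e-7*I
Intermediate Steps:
I(a) = a^(3/2)
1/(I(p) + (-755 - 713*(-570))) = 1/((-3035)^(3/2) + (-755 - 713*(-570))) = 1/(-3035*I*√3035 + (-755 + 406410)) = 1/(-3035*I*√3035 + 405655) = 1/(405655 - 3035*I*√3035)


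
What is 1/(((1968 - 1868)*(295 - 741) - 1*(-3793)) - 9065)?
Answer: -1/49872 ≈ -2.0051e-5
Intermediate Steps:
1/(((1968 - 1868)*(295 - 741) - 1*(-3793)) - 9065) = 1/((100*(-446) + 3793) - 9065) = 1/((-44600 + 3793) - 9065) = 1/(-40807 - 9065) = 1/(-49872) = -1/49872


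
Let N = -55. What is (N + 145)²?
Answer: 8100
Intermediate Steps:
(N + 145)² = (-55 + 145)² = 90² = 8100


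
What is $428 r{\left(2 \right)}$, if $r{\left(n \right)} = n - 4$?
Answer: $-856$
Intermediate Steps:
$r{\left(n \right)} = -4 + n$ ($r{\left(n \right)} = n - 4 = -4 + n$)
$428 r{\left(2 \right)} = 428 \left(-4 + 2\right) = 428 \left(-2\right) = -856$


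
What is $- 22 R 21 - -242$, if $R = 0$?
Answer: $242$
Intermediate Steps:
$- 22 R 21 - -242 = \left(-22\right) 0 \cdot 21 - -242 = 0 \cdot 21 + 242 = 0 + 242 = 242$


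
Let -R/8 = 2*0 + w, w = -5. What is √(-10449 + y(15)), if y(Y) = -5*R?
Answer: I*√10649 ≈ 103.19*I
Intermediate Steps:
R = 40 (R = -8*(2*0 - 5) = -8*(0 - 5) = -8*(-5) = 40)
y(Y) = -200 (y(Y) = -5*40 = -200)
√(-10449 + y(15)) = √(-10449 - 200) = √(-10649) = I*√10649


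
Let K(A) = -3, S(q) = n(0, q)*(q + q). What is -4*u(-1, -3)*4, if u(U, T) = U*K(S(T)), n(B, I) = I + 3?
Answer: -48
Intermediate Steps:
n(B, I) = 3 + I
S(q) = 2*q*(3 + q) (S(q) = (3 + q)*(q + q) = (3 + q)*(2*q) = 2*q*(3 + q))
u(U, T) = -3*U (u(U, T) = U*(-3) = -3*U)
-4*u(-1, -3)*4 = -(-12)*(-1)*4 = -4*3*4 = -12*4 = -48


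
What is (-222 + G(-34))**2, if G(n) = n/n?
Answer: 48841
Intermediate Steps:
G(n) = 1
(-222 + G(-34))**2 = (-222 + 1)**2 = (-221)**2 = 48841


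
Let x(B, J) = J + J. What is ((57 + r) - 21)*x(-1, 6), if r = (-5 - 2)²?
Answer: 1020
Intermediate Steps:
x(B, J) = 2*J
r = 49 (r = (-7)² = 49)
((57 + r) - 21)*x(-1, 6) = ((57 + 49) - 21)*(2*6) = (106 - 21)*12 = 85*12 = 1020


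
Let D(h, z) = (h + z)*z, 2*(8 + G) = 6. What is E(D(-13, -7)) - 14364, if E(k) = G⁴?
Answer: -13739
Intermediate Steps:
G = -5 (G = -8 + (½)*6 = -8 + 3 = -5)
D(h, z) = z*(h + z)
E(k) = 625 (E(k) = (-5)⁴ = 625)
E(D(-13, -7)) - 14364 = 625 - 14364 = -13739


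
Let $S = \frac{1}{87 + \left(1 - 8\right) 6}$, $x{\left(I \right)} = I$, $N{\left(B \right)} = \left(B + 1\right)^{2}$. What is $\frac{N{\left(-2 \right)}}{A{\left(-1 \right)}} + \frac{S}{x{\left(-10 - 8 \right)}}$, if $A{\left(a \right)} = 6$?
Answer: $\frac{67}{405} \approx 0.16543$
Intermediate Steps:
$N{\left(B \right)} = \left(1 + B\right)^{2}$
$S = \frac{1}{45}$ ($S = \frac{1}{87 - 42} = \frac{1}{45} \approx 0.022222$)
$\frac{N{\left(-2 \right)}}{A{\left(-1 \right)}} + \frac{S}{x{\left(-10 - 8 \right)}} = \frac{\left(1 - 2\right)^{2}}{6} + \frac{1}{45 \left(-10 - 8\right)} = \left(-1\right)^{2} \cdot \frac{1}{6} + \frac{1}{45 \left(-10 - 8\right)} = 1 \cdot \frac{1}{6} + \frac{1}{45 \left(-18\right)} = \frac{1}{6} + \frac{1}{45} \left(- \frac{1}{18}\right) = \frac{1}{6} - \frac{1}{810} = \frac{67}{405}$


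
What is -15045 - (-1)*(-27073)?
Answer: -42118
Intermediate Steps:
-15045 - (-1)*(-27073) = -15045 - 1*27073 = -15045 - 27073 = -42118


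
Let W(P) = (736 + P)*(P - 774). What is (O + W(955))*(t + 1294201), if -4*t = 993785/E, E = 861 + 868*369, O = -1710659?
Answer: -194599246235479123/107051 ≈ -1.8178e+12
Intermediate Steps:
W(P) = (-774 + P)*(736 + P) (W(P) = (736 + P)*(-774 + P) = (-774 + P)*(736 + P))
E = 321153 (E = 861 + 320292 = 321153)
t = -993785/1284612 (t = -993785/(4*321153) = -1/4*993785/321153 = -993785/1284612 ≈ -0.77361)
(O + W(955))*(t + 1294201) = (-1710659 + (-569664 + 955**2 - 38*955))*(-993785/1284612 + 1294201) = (-1710659 + (-569664 + 912025 - 36290))*(1662545141227/1284612) = (-1710659 + 306071)*(1662545141227/1284612) = -1404588*1662545141227/1284612 = -194599246235479123/107051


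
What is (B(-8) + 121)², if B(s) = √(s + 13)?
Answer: (121 + √5)² ≈ 15187.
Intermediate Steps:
B(s) = √(13 + s)
(B(-8) + 121)² = (√(13 - 8) + 121)² = (√5 + 121)² = (121 + √5)²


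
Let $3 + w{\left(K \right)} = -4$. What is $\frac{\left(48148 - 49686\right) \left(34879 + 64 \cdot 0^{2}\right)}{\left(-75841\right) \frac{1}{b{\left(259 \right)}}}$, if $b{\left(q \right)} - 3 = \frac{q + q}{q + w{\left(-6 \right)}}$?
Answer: $\frac{2440797541}{682569} \approx 3575.9$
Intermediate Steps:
$w{\left(K \right)} = -7$ ($w{\left(K \right)} = -3 - 4 = -7$)
$b{\left(q \right)} = 3 + \frac{2 q}{-7 + q}$ ($b{\left(q \right)} = 3 + \frac{q + q}{q - 7} = 3 + \frac{2 q}{-7 + q}$)
$\frac{\left(48148 - 49686\right) \left(34879 + 64 \cdot 0^{2}\right)}{\left(-75841\right) \frac{1}{b{\left(259 \right)}}} = \frac{\left(48148 - 49686\right) \left(34879 + 64 \cdot 0^{2}\right)}{\left(-75841\right) \frac{1}{\frac{1}{-7 + 259} \left(-21 + 5 \cdot 259\right)}} = \frac{\left(-1538\right) \left(34879 + 64 \cdot 0\right)}{\left(-75841\right) \frac{1}{\frac{1}{252} \left(-21 + 1295\right)}} = \frac{\left(-1538\right) \left(34879 + 0\right)}{\left(-75841\right) \frac{1}{\frac{1}{252} \cdot 1274}} = \frac{\left(-1538\right) 34879}{\left(-75841\right) \frac{1}{\frac{91}{18}}} = - \frac{53643902}{\left(-75841\right) \frac{18}{91}} = - \frac{53643902}{- \frac{1365138}{91}} = \left(-53643902\right) \left(- \frac{91}{1365138}\right) = \frac{2440797541}{682569}$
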